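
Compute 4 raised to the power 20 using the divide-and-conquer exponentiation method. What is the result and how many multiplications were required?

Computing 4^20 by squaring (build up from 4^1; each line after the first costs one multiplication):

4^1 = 4
4^2 = (4^1)^2 = 4^2 = 16
4^4 = (4^2)^2 = 16^2 = 256
4^5 = 4 * 4^4 = 4 * 256 = 1024
4^10 = (4^5)^2 = 1024^2 = 1048576
4^20 = (4^10)^2 = 1048576^2 = 1099511627776

Result: 1099511627776
Multiplications needed: 5 (5 lines after 4^1)

4^20 = 1099511627776. Using exponentiation by squaring, this requires 5 multiplications. The key idea: if the exponent is even, square the half-power; if odd, multiply by the base once.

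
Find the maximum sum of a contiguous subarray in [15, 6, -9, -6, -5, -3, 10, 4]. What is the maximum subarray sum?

Using Kadane's algorithm on [15, 6, -9, -6, -5, -3, 10, 4]:

Scanning through the array:
Position 1 (value 6): max_ending_here = 21, max_so_far = 21
Position 2 (value -9): max_ending_here = 12, max_so_far = 21
Position 3 (value -6): max_ending_here = 6, max_so_far = 21
Position 4 (value -5): max_ending_here = 1, max_so_far = 21
Position 5 (value -3): max_ending_here = -2, max_so_far = 21
Position 6 (value 10): max_ending_here = 10, max_so_far = 21
Position 7 (value 4): max_ending_here = 14, max_so_far = 21

Maximum subarray: [15, 6]
Maximum sum: 21

The maximum subarray is [15, 6] with sum 21. This subarray runs from index 0 to index 1.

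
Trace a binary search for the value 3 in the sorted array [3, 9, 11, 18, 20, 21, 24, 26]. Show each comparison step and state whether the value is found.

Binary search for 3 in [3, 9, 11, 18, 20, 21, 24, 26]:

lo=0, hi=7, mid=3, arr[mid]=18 -> 18 > 3, search left half
lo=0, hi=2, mid=1, arr[mid]=9 -> 9 > 3, search left half
lo=0, hi=0, mid=0, arr[mid]=3 -> Found target at index 0!

Binary search finds 3 at index 0 after 3 comparisons. The search repeatedly halves the search space by comparing with the middle element.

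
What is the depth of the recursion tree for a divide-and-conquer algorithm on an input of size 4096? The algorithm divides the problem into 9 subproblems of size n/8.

For divide and conquer with division factor 8:

Problem sizes at each level:
Level 0: 4096
Level 1: 512
Level 2: 64
Level 3: 8
Level 4: 1

The root is level 0 and the size-1 base case is level 4 (the tree spans levels 0 through 4, i.e. 5 levels counting the root), so the depth is the number of divisions: log_8(4096) = 4

The recursion tree depth is log_8(4096) = 4. At each level, the problem size is divided by 8, so it takes 4 divisions to reduce to a base case of size 1. The algorithm makes 9 recursive calls at each level.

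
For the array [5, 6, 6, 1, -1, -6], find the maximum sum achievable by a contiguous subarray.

Using Kadane's algorithm on [5, 6, 6, 1, -1, -6]:

Scanning through the array:
Position 1 (value 6): max_ending_here = 11, max_so_far = 11
Position 2 (value 6): max_ending_here = 17, max_so_far = 17
Position 3 (value 1): max_ending_here = 18, max_so_far = 18
Position 4 (value -1): max_ending_here = 17, max_so_far = 18
Position 5 (value -6): max_ending_here = 11, max_so_far = 18

Maximum subarray: [5, 6, 6, 1]
Maximum sum: 18

The maximum subarray is [5, 6, 6, 1] with sum 18. This subarray runs from index 0 to index 3.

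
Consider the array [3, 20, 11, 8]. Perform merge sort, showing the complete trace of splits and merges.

Merge sort trace:

Split: [3, 20, 11, 8] -> [3, 20] and [11, 8]
  Split: [3, 20] -> [3] and [20]
  Merge: [3] + [20] -> [3, 20]
  Split: [11, 8] -> [11] and [8]
  Merge: [11] + [8] -> [8, 11]
Merge: [3, 20] + [8, 11] -> [3, 8, 11, 20]

Final sorted array: [3, 8, 11, 20]

The merge sort proceeds by recursively splitting the array and merging sorted halves.
After all merges, the sorted array is [3, 8, 11, 20].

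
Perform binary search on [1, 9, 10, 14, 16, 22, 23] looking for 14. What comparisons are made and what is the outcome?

Binary search for 14 in [1, 9, 10, 14, 16, 22, 23]:

lo=0, hi=6, mid=3, arr[mid]=14 -> Found target at index 3!

Binary search finds 14 at index 3 after 1 comparisons. The search repeatedly halves the search space by comparing with the middle element.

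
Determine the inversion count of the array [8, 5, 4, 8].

Finding inversions in [8, 5, 4, 8]:

(0, 1): arr[0]=8 > arr[1]=5
(0, 2): arr[0]=8 > arr[2]=4
(1, 2): arr[1]=5 > arr[2]=4

Total inversions: 3

The array has 3 inversion(s): (0,1), (0,2), (1,2). Each pair (i,j) satisfies i < j and arr[i] > arr[j].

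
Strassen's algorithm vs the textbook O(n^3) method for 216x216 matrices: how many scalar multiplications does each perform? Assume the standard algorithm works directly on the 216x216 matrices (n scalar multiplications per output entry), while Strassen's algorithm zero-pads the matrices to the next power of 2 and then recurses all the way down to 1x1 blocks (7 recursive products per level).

Matrix multiplication for 216x216 matrices:

Strassen's algorithm requires power-of-2 dimensions. Pad 216x216 to 256x256 (next power of 2).

Standard algorithm: 216^3 = 10077696 multiplications
Strassen's algorithm: 7^(log2(256)) = 7^8 = 5764801 multiplications
Savings: 10077696 - 5764801 = 4312895 multiplications

Standard: 10077696 multiplications (216^3). Strassen: 5764801 multiplications (7^8, after padding to 256x256). Strassen reduces 8 recursive multiplications to 7 at each level.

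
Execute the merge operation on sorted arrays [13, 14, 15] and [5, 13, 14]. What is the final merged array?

Merging process:

Compare 13 vs 5: take 5 from right. Merged: [5]
Compare 13 vs 13: take 13 from left. Merged: [5, 13]
Compare 14 vs 13: take 13 from right. Merged: [5, 13, 13]
Compare 14 vs 14: take 14 from left. Merged: [5, 13, 13, 14]
Compare 15 vs 14: take 14 from right. Merged: [5, 13, 13, 14, 14]
Append remaining from left: [15]. Merged: [5, 13, 13, 14, 14, 15]

Final merged array: [5, 13, 13, 14, 14, 15]
Total comparisons: 5

The merged array is [5, 13, 13, 14, 14, 15], requiring 5 comparisons. The merge step runs in O(n) time where n is the total number of elements.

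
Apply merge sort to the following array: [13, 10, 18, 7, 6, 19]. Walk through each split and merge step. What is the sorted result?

Merge sort trace:

Split: [13, 10, 18, 7, 6, 19] -> [13, 10, 18] and [7, 6, 19]
  Split: [13, 10, 18] -> [13] and [10, 18]
    Split: [10, 18] -> [10] and [18]
    Merge: [10] + [18] -> [10, 18]
  Merge: [13] + [10, 18] -> [10, 13, 18]
  Split: [7, 6, 19] -> [7] and [6, 19]
    Split: [6, 19] -> [6] and [19]
    Merge: [6] + [19] -> [6, 19]
  Merge: [7] + [6, 19] -> [6, 7, 19]
Merge: [10, 13, 18] + [6, 7, 19] -> [6, 7, 10, 13, 18, 19]

Final sorted array: [6, 7, 10, 13, 18, 19]

The merge sort proceeds by recursively splitting the array and merging sorted halves.
After all merges, the sorted array is [6, 7, 10, 13, 18, 19].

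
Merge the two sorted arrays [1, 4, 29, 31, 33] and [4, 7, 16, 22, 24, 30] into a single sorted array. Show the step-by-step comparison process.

Merging process:

Compare 1 vs 4: take 1 from left. Merged: [1]
Compare 4 vs 4: take 4 from left. Merged: [1, 4]
Compare 29 vs 4: take 4 from right. Merged: [1, 4, 4]
Compare 29 vs 7: take 7 from right. Merged: [1, 4, 4, 7]
Compare 29 vs 16: take 16 from right. Merged: [1, 4, 4, 7, 16]
Compare 29 vs 22: take 22 from right. Merged: [1, 4, 4, 7, 16, 22]
Compare 29 vs 24: take 24 from right. Merged: [1, 4, 4, 7, 16, 22, 24]
Compare 29 vs 30: take 29 from left. Merged: [1, 4, 4, 7, 16, 22, 24, 29]
Compare 31 vs 30: take 30 from right. Merged: [1, 4, 4, 7, 16, 22, 24, 29, 30]
Append remaining from left: [31, 33]. Merged: [1, 4, 4, 7, 16, 22, 24, 29, 30, 31, 33]

Final merged array: [1, 4, 4, 7, 16, 22, 24, 29, 30, 31, 33]
Total comparisons: 9

The merged array is [1, 4, 4, 7, 16, 22, 24, 29, 30, 31, 33], requiring 9 comparisons. The merge step runs in O(n) time where n is the total number of elements.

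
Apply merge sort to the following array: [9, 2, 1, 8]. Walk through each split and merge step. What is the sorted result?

Merge sort trace:

Split: [9, 2, 1, 8] -> [9, 2] and [1, 8]
  Split: [9, 2] -> [9] and [2]
  Merge: [9] + [2] -> [2, 9]
  Split: [1, 8] -> [1] and [8]
  Merge: [1] + [8] -> [1, 8]
Merge: [2, 9] + [1, 8] -> [1, 2, 8, 9]

Final sorted array: [1, 2, 8, 9]

The merge sort proceeds by recursively splitting the array and merging sorted halves.
After all merges, the sorted array is [1, 2, 8, 9].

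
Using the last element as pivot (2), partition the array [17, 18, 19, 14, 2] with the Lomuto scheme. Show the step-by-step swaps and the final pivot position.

Lomuto partition with pivot = 2:

Initial array: [17, 18, 19, 14, 2]

arr[0]=17 > 2: no swap
arr[1]=18 > 2: no swap
arr[2]=19 > 2: no swap
arr[3]=14 > 2: no swap

Place pivot at position 0: [2, 18, 19, 14, 17]
Pivot position: 0

After partitioning with pivot 2, the array becomes [2, 18, 19, 14, 17]. The pivot is placed at index 0. All elements to the left of the pivot are <= 2, and all elements to the right are > 2.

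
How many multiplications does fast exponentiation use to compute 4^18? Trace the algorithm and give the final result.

Computing 4^18 by squaring (build up from 4^1; each line after the first costs one multiplication):

4^1 = 4
4^2 = (4^1)^2 = 4^2 = 16
4^4 = (4^2)^2 = 16^2 = 256
4^8 = (4^4)^2 = 256^2 = 65536
4^9 = 4 * 4^8 = 4 * 65536 = 262144
4^18 = (4^9)^2 = 262144^2 = 68719476736

Result: 68719476736
Multiplications needed: 5 (5 lines after 4^1)

4^18 = 68719476736. Using exponentiation by squaring, this requires 5 multiplications. The key idea: if the exponent is even, square the half-power; if odd, multiply by the base once.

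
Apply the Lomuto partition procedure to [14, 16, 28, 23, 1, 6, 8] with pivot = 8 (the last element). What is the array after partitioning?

Lomuto partition with pivot = 8:

Initial array: [14, 16, 28, 23, 1, 6, 8]

arr[0]=14 > 8: no swap
arr[1]=16 > 8: no swap
arr[2]=28 > 8: no swap
arr[3]=23 > 8: no swap
arr[4]=1 <= 8: swap with position 0, array becomes [1, 16, 28, 23, 14, 6, 8]
arr[5]=6 <= 8: swap with position 1, array becomes [1, 6, 28, 23, 14, 16, 8]

Place pivot at position 2: [1, 6, 8, 23, 14, 16, 28]
Pivot position: 2

After partitioning with pivot 8, the array becomes [1, 6, 8, 23, 14, 16, 28]. The pivot is placed at index 2. All elements to the left of the pivot are <= 8, and all elements to the right are > 8.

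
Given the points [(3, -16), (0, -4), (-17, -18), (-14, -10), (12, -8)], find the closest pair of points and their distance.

Computing all pairwise distances among 5 points:

d((3, -16), (0, -4)) = 12.3693
d((3, -16), (-17, -18)) = 20.0998
d((3, -16), (-14, -10)) = 18.0278
d((3, -16), (12, -8)) = 12.0416
d((0, -4), (-17, -18)) = 22.0227
d((0, -4), (-14, -10)) = 15.2315
d((0, -4), (12, -8)) = 12.6491
d((-17, -18), (-14, -10)) = 8.544 <-- minimum
d((-17, -18), (12, -8)) = 30.6757
d((-14, -10), (12, -8)) = 26.0768

Closest pair: (-17, -18) and (-14, -10) with distance 8.544

The closest pair is (-17, -18) and (-14, -10) with Euclidean distance 8.544. For 5 points, brute-force pairwise comparison is shown above. For large n, the divide-and-conquer algorithm (sort by x, recurse on halves, check the dividing strip) achieves O(n log n).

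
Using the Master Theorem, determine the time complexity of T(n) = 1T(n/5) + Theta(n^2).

Master Theorem for T(n) = 1T(n/5) + O(n^2):

a = 1, b = 5, c = 2
log_b(a) = log_5(1) = 0.0000

Case 3: c = 2 > log_5(1) = 0.0000
T(n) = O(n^2) = O(n^2)

For T(n) = 1T(n/5) + O(n^2): log_5(1) = 0.0000. This is Case 3 of the Master Theorem (c > log_b(a), work dominated by root), giving O(n^2).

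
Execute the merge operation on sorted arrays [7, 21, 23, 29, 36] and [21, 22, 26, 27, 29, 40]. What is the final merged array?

Merging process:

Compare 7 vs 21: take 7 from left. Merged: [7]
Compare 21 vs 21: take 21 from left. Merged: [7, 21]
Compare 23 vs 21: take 21 from right. Merged: [7, 21, 21]
Compare 23 vs 22: take 22 from right. Merged: [7, 21, 21, 22]
Compare 23 vs 26: take 23 from left. Merged: [7, 21, 21, 22, 23]
Compare 29 vs 26: take 26 from right. Merged: [7, 21, 21, 22, 23, 26]
Compare 29 vs 27: take 27 from right. Merged: [7, 21, 21, 22, 23, 26, 27]
Compare 29 vs 29: take 29 from left. Merged: [7, 21, 21, 22, 23, 26, 27, 29]
Compare 36 vs 29: take 29 from right. Merged: [7, 21, 21, 22, 23, 26, 27, 29, 29]
Compare 36 vs 40: take 36 from left. Merged: [7, 21, 21, 22, 23, 26, 27, 29, 29, 36]
Append remaining from right: [40]. Merged: [7, 21, 21, 22, 23, 26, 27, 29, 29, 36, 40]

Final merged array: [7, 21, 21, 22, 23, 26, 27, 29, 29, 36, 40]
Total comparisons: 10

The merged array is [7, 21, 21, 22, 23, 26, 27, 29, 29, 36, 40], requiring 10 comparisons. The merge step runs in O(n) time where n is the total number of elements.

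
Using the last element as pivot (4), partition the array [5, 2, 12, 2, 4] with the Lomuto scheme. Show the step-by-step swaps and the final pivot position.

Lomuto partition with pivot = 4:

Initial array: [5, 2, 12, 2, 4]

arr[0]=5 > 4: no swap
arr[1]=2 <= 4: swap with position 0, array becomes [2, 5, 12, 2, 4]
arr[2]=12 > 4: no swap
arr[3]=2 <= 4: swap with position 1, array becomes [2, 2, 12, 5, 4]

Place pivot at position 2: [2, 2, 4, 5, 12]
Pivot position: 2

After partitioning with pivot 4, the array becomes [2, 2, 4, 5, 12]. The pivot is placed at index 2. All elements to the left of the pivot are <= 4, and all elements to the right are > 4.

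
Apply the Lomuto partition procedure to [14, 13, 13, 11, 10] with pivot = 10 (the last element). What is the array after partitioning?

Lomuto partition with pivot = 10:

Initial array: [14, 13, 13, 11, 10]

arr[0]=14 > 10: no swap
arr[1]=13 > 10: no swap
arr[2]=13 > 10: no swap
arr[3]=11 > 10: no swap

Place pivot at position 0: [10, 13, 13, 11, 14]
Pivot position: 0

After partitioning with pivot 10, the array becomes [10, 13, 13, 11, 14]. The pivot is placed at index 0. All elements to the left of the pivot are <= 10, and all elements to the right are > 10.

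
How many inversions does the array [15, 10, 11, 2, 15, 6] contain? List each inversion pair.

Finding inversions in [15, 10, 11, 2, 15, 6]:

(0, 1): arr[0]=15 > arr[1]=10
(0, 2): arr[0]=15 > arr[2]=11
(0, 3): arr[0]=15 > arr[3]=2
(0, 5): arr[0]=15 > arr[5]=6
(1, 3): arr[1]=10 > arr[3]=2
(1, 5): arr[1]=10 > arr[5]=6
(2, 3): arr[2]=11 > arr[3]=2
(2, 5): arr[2]=11 > arr[5]=6
(4, 5): arr[4]=15 > arr[5]=6

Total inversions: 9

The array has 9 inversion(s): (0,1), (0,2), (0,3), (0,5), (1,3), (1,5), (2,3), (2,5), (4,5). Each pair (i,j) satisfies i < j and arr[i] > arr[j].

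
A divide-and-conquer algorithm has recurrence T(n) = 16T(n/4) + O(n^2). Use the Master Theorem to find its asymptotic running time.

Master Theorem for T(n) = 16T(n/4) + O(n^2):

a = 16, b = 4, c = 2
log_b(a) = log_4(16) = 2.0000

Case 2: c = 2 = log_4(16) = 2.0000
T(n) = O(n^2 log n) = O(n^2 log n)

For T(n) = 16T(n/4) + O(n^2): log_4(16) = 2.0000. This is Case 2 of the Master Theorem (c = log_b(a), equal work at all levels), giving O(n^2 log n).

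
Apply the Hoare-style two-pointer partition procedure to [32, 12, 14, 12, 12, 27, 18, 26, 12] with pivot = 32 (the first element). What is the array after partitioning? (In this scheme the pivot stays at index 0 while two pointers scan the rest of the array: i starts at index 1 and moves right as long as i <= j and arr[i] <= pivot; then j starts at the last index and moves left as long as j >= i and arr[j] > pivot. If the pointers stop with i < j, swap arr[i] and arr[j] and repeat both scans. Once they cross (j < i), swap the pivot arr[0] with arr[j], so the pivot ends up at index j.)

Hoare-style two-pointer partition with pivot = 32:

Initial array: [32, 12, 14, 12, 12, 27, 18, 26, 12]

Pointers start at i = 1, j = 8.
i ends at 9, j ends at 8: the pointers have crossed (j < i), so scanning stops.

Swap pivot arr[0] with arr[8] to place pivot at position 8: [12, 12, 14, 12, 12, 27, 18, 26, 32]
Pivot position: 8

After partitioning with pivot 32, the array becomes [12, 12, 14, 12, 12, 27, 18, 26, 32]. The pivot is placed at index 8. All elements to the left of the pivot are <= 32, and all elements to the right are > 32.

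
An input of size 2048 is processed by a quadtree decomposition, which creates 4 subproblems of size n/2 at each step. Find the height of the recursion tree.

For divide and conquer with division factor 2:

Problem sizes at each level:
Level 0: 2048
Level 1: 1024
Level 2: 512
Level 3: 256
Level 4: 128
Level 5: 64
Level 6: 32
Level 7: 16
Level 8: 8
Level 9: 4
Level 10: 2
Level 11: 1

The root is level 0 and the size-1 base case is level 11 (the tree spans levels 0 through 11, i.e. 12 levels counting the root), so the depth is the number of divisions: log_2(2048) = 11

The recursion tree depth is log_2(2048) = 11. At each level, the problem size is divided by 2, so it takes 11 divisions to reduce to a base case of size 1. The algorithm makes 4 recursive calls at each level.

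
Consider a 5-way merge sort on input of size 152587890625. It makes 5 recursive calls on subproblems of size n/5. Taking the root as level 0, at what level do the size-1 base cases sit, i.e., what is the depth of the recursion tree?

For divide and conquer with division factor 5:

Problem sizes at each level:
Level 0: 152587890625
Level 1: 30517578125
Level 2: 6103515625
Level 3: 1220703125
Level 4: 244140625
Level 5: 48828125
Level 6: 9765625
Level 7: 1953125
Level 8: 390625
Level 9: 78125
Level 10: 15625
Level 11: 3125
Level 12: 625
Level 13: 125
Level 14: 25
Level 15: 5
Level 16: 1

The root is level 0 and the size-1 base case is level 16 (the tree spans levels 0 through 16, i.e. 17 levels counting the root), so the depth is the number of divisions: log_5(152587890625) = 16

The recursion tree depth is log_5(152587890625) = 16. At each level, the problem size is divided by 5, so it takes 16 divisions to reduce to a base case of size 1. The algorithm makes 5 recursive calls at each level.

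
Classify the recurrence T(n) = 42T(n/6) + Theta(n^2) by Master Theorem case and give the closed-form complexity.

Master Theorem for T(n) = 42T(n/6) + O(n^2):

a = 42, b = 6, c = 2
log_b(a) = log_6(42) = 2.0860

Case 1: c = 2 < log_6(42) = 2.0860
T(n) = O(n^(log_6 42))

For T(n) = 42T(n/6) + O(n^2): log_6(42) = 2.0860. This is Case 1 of the Master Theorem (c < log_b(a), work dominated by leaves), giving O(n^(log_6 42)).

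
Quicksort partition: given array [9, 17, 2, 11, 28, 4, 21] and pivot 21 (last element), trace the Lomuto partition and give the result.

Lomuto partition with pivot = 21:

Initial array: [9, 17, 2, 11, 28, 4, 21]

arr[0]=9 <= 21: swap with position 0, array becomes [9, 17, 2, 11, 28, 4, 21]
arr[1]=17 <= 21: swap with position 1, array becomes [9, 17, 2, 11, 28, 4, 21]
arr[2]=2 <= 21: swap with position 2, array becomes [9, 17, 2, 11, 28, 4, 21]
arr[3]=11 <= 21: swap with position 3, array becomes [9, 17, 2, 11, 28, 4, 21]
arr[4]=28 > 21: no swap
arr[5]=4 <= 21: swap with position 4, array becomes [9, 17, 2, 11, 4, 28, 21]

Place pivot at position 5: [9, 17, 2, 11, 4, 21, 28]
Pivot position: 5

After partitioning with pivot 21, the array becomes [9, 17, 2, 11, 4, 21, 28]. The pivot is placed at index 5. All elements to the left of the pivot are <= 21, and all elements to the right are > 21.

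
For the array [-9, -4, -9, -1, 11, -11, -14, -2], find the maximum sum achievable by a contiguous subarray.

Using Kadane's algorithm on [-9, -4, -9, -1, 11, -11, -14, -2]:

Scanning through the array:
Position 1 (value -4): max_ending_here = -4, max_so_far = -4
Position 2 (value -9): max_ending_here = -9, max_so_far = -4
Position 3 (value -1): max_ending_here = -1, max_so_far = -1
Position 4 (value 11): max_ending_here = 11, max_so_far = 11
Position 5 (value -11): max_ending_here = 0, max_so_far = 11
Position 6 (value -14): max_ending_here = -14, max_so_far = 11
Position 7 (value -2): max_ending_here = -2, max_so_far = 11

Maximum subarray: [11]
Maximum sum: 11

The maximum subarray is [11] with sum 11. This subarray runs from index 4 to index 4.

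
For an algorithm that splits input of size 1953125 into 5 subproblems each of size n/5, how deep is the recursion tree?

For divide and conquer with division factor 5:

Problem sizes at each level:
Level 0: 1953125
Level 1: 390625
Level 2: 78125
Level 3: 15625
Level 4: 3125
Level 5: 625
Level 6: 125
Level 7: 25
Level 8: 5
Level 9: 1

The root is level 0 and the size-1 base case is level 9 (the tree spans levels 0 through 9, i.e. 10 levels counting the root), so the depth is the number of divisions: log_5(1953125) = 9

The recursion tree depth is log_5(1953125) = 9. At each level, the problem size is divided by 5, so it takes 9 divisions to reduce to a base case of size 1. The algorithm makes 5 recursive calls at each level.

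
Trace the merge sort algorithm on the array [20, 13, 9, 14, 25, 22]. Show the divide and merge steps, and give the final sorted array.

Merge sort trace:

Split: [20, 13, 9, 14, 25, 22] -> [20, 13, 9] and [14, 25, 22]
  Split: [20, 13, 9] -> [20] and [13, 9]
    Split: [13, 9] -> [13] and [9]
    Merge: [13] + [9] -> [9, 13]
  Merge: [20] + [9, 13] -> [9, 13, 20]
  Split: [14, 25, 22] -> [14] and [25, 22]
    Split: [25, 22] -> [25] and [22]
    Merge: [25] + [22] -> [22, 25]
  Merge: [14] + [22, 25] -> [14, 22, 25]
Merge: [9, 13, 20] + [14, 22, 25] -> [9, 13, 14, 20, 22, 25]

Final sorted array: [9, 13, 14, 20, 22, 25]

The merge sort proceeds by recursively splitting the array and merging sorted halves.
After all merges, the sorted array is [9, 13, 14, 20, 22, 25].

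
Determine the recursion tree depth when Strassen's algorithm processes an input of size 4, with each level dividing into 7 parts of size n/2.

For divide and conquer with division factor 2:

Problem sizes at each level:
Level 0: 4
Level 1: 2
Level 2: 1

The root is level 0 and the size-1 base case is level 2 (the tree spans levels 0 through 2, i.e. 3 levels counting the root), so the depth is the number of divisions: log_2(4) = 2

The recursion tree depth is log_2(4) = 2. At each level, the problem size is divided by 2, so it takes 2 divisions to reduce to a base case of size 1. The algorithm makes 7 recursive calls at each level.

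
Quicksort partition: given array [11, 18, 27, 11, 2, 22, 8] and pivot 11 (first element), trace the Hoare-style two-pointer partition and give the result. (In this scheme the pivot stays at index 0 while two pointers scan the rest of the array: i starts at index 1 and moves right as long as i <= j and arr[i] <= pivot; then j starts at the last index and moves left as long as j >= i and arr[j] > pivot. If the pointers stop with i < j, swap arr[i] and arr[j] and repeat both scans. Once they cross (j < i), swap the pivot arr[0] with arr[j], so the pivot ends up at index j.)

Hoare-style two-pointer partition with pivot = 11:

Initial array: [11, 18, 27, 11, 2, 22, 8]

Pointers start at i = 1, j = 6.
i stops at index 1 (arr[1]=18 > 11), j stops at index 6 (arr[6]=8 <= 11): swap arr[1] and arr[6], array becomes [11, 8, 27, 11, 2, 22, 18]
i stops at index 2 (arr[2]=27 > 11), j stops at index 4 (arr[4]=2 <= 11): swap arr[2] and arr[4], array becomes [11, 8, 2, 11, 27, 22, 18]
i ends at 4, j ends at 3: the pointers have crossed (j < i), so scanning stops.

Swap pivot arr[0] with arr[3] to place pivot at position 3: [11, 8, 2, 11, 27, 22, 18]
Pivot position: 3

After partitioning with pivot 11, the array becomes [11, 8, 2, 11, 27, 22, 18]. The pivot is placed at index 3. All elements to the left of the pivot are <= 11, and all elements to the right are > 11.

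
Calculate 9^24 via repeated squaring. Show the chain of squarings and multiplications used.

Computing 9^24 by squaring (build up from 9^1; each line after the first costs one multiplication):

9^1 = 9
9^2 = (9^1)^2 = 9^2 = 81
9^3 = 9 * 9^2 = 9 * 81 = 729
9^6 = (9^3)^2 = 729^2 = 531441
9^12 = (9^6)^2 = 531441^2 = 282429536481
9^24 = (9^12)^2 = 282429536481^2 = 79766443076872509863361

Result: 79766443076872509863361
Multiplications needed: 5 (5 lines after 9^1)

9^24 = 79766443076872509863361. Using exponentiation by squaring, this requires 5 multiplications. The key idea: if the exponent is even, square the half-power; if odd, multiply by the base once.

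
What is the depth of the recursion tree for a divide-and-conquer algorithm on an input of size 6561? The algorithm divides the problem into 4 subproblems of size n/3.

For divide and conquer with division factor 3:

Problem sizes at each level:
Level 0: 6561
Level 1: 2187
Level 2: 729
Level 3: 243
Level 4: 81
Level 5: 27
Level 6: 9
Level 7: 3
Level 8: 1

The root is level 0 and the size-1 base case is level 8 (the tree spans levels 0 through 8, i.e. 9 levels counting the root), so the depth is the number of divisions: log_3(6561) = 8

The recursion tree depth is log_3(6561) = 8. At each level, the problem size is divided by 3, so it takes 8 divisions to reduce to a base case of size 1. The algorithm makes 4 recursive calls at each level.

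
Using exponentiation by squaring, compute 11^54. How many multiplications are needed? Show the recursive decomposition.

Computing 11^54 by squaring (build up from 11^1; each line after the first costs one multiplication):

11^1 = 11
11^2 = (11^1)^2 = 11^2 = 121
11^3 = 11 * 11^2 = 11 * 121 = 1331
11^6 = (11^3)^2 = 1331^2 = 1771561
11^12 = (11^6)^2 = 1771561^2 = 3138428376721
11^13 = 11 * 11^12 = 11 * 3138428376721 = 34522712143931
11^26 = (11^13)^2 = 34522712143931^2 = 1191817653772720942460132761
11^27 = 11 * 11^26 = 11 * 1191817653772720942460132761 = 13109994191499930367061460371
11^54 = (11^27)^2 = 13109994191499930367061460371^2 = 171871947701161912897410416779483616222663749691203457641

Result: 171871947701161912897410416779483616222663749691203457641
Multiplications needed: 8 (8 lines after 11^1)

11^54 = 171871947701161912897410416779483616222663749691203457641. Using exponentiation by squaring, this requires 8 multiplications. The key idea: if the exponent is even, square the half-power; if odd, multiply by the base once.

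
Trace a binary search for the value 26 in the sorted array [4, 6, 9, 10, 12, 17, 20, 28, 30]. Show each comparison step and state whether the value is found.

Binary search for 26 in [4, 6, 9, 10, 12, 17, 20, 28, 30]:

lo=0, hi=8, mid=4, arr[mid]=12 -> 12 < 26, search right half
lo=5, hi=8, mid=6, arr[mid]=20 -> 20 < 26, search right half
lo=7, hi=8, mid=7, arr[mid]=28 -> 28 > 26, search left half
lo=7 > hi=6, target 26 not found

Binary search determines that 26 is not in the array after 3 comparisons. The search space was exhausted without finding the target.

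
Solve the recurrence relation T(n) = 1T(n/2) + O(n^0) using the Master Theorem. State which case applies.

Master Theorem for T(n) = 1T(n/2) + O(n^0):

a = 1, b = 2, c = 0
log_b(a) = log_2(1) = 0.0000

Case 2: c = 0 = log_2(1) = 0.0000
T(n) = O(n^0 log n) = O(log n)

For T(n) = 1T(n/2) + O(n^0): log_2(1) = 0.0000. This is Case 2 of the Master Theorem (c = log_b(a), equal work at all levels), giving O(log n).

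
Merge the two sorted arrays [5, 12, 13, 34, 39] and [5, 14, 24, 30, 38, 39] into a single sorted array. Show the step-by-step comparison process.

Merging process:

Compare 5 vs 5: take 5 from left. Merged: [5]
Compare 12 vs 5: take 5 from right. Merged: [5, 5]
Compare 12 vs 14: take 12 from left. Merged: [5, 5, 12]
Compare 13 vs 14: take 13 from left. Merged: [5, 5, 12, 13]
Compare 34 vs 14: take 14 from right. Merged: [5, 5, 12, 13, 14]
Compare 34 vs 24: take 24 from right. Merged: [5, 5, 12, 13, 14, 24]
Compare 34 vs 30: take 30 from right. Merged: [5, 5, 12, 13, 14, 24, 30]
Compare 34 vs 38: take 34 from left. Merged: [5, 5, 12, 13, 14, 24, 30, 34]
Compare 39 vs 38: take 38 from right. Merged: [5, 5, 12, 13, 14, 24, 30, 34, 38]
Compare 39 vs 39: take 39 from left. Merged: [5, 5, 12, 13, 14, 24, 30, 34, 38, 39]
Append remaining from right: [39]. Merged: [5, 5, 12, 13, 14, 24, 30, 34, 38, 39, 39]

Final merged array: [5, 5, 12, 13, 14, 24, 30, 34, 38, 39, 39]
Total comparisons: 10

The merged array is [5, 5, 12, 13, 14, 24, 30, 34, 38, 39, 39], requiring 10 comparisons. The merge step runs in O(n) time where n is the total number of elements.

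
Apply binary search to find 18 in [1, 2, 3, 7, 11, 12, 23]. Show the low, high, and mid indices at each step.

Binary search for 18 in [1, 2, 3, 7, 11, 12, 23]:

lo=0, hi=6, mid=3, arr[mid]=7 -> 7 < 18, search right half
lo=4, hi=6, mid=5, arr[mid]=12 -> 12 < 18, search right half
lo=6, hi=6, mid=6, arr[mid]=23 -> 23 > 18, search left half
lo=6 > hi=5, target 18 not found

Binary search determines that 18 is not in the array after 3 comparisons. The search space was exhausted without finding the target.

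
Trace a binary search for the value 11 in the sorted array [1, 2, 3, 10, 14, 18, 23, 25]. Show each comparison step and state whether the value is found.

Binary search for 11 in [1, 2, 3, 10, 14, 18, 23, 25]:

lo=0, hi=7, mid=3, arr[mid]=10 -> 10 < 11, search right half
lo=4, hi=7, mid=5, arr[mid]=18 -> 18 > 11, search left half
lo=4, hi=4, mid=4, arr[mid]=14 -> 14 > 11, search left half
lo=4 > hi=3, target 11 not found

Binary search determines that 11 is not in the array after 3 comparisons. The search space was exhausted without finding the target.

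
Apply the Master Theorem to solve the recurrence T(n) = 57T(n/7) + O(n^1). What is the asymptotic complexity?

Master Theorem for T(n) = 57T(n/7) + O(n^1):

a = 57, b = 7, c = 1
log_b(a) = log_7(57) = 2.0777

Case 1: c = 1 < log_7(57) = 2.0777
T(n) = O(n^(log_7 57))

For T(n) = 57T(n/7) + O(n^1): log_7(57) = 2.0777. This is Case 1 of the Master Theorem (c < log_b(a), work dominated by leaves), giving O(n^(log_7 57)).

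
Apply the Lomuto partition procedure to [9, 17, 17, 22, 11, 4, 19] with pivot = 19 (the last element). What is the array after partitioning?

Lomuto partition with pivot = 19:

Initial array: [9, 17, 17, 22, 11, 4, 19]

arr[0]=9 <= 19: swap with position 0, array becomes [9, 17, 17, 22, 11, 4, 19]
arr[1]=17 <= 19: swap with position 1, array becomes [9, 17, 17, 22, 11, 4, 19]
arr[2]=17 <= 19: swap with position 2, array becomes [9, 17, 17, 22, 11, 4, 19]
arr[3]=22 > 19: no swap
arr[4]=11 <= 19: swap with position 3, array becomes [9, 17, 17, 11, 22, 4, 19]
arr[5]=4 <= 19: swap with position 4, array becomes [9, 17, 17, 11, 4, 22, 19]

Place pivot at position 5: [9, 17, 17, 11, 4, 19, 22]
Pivot position: 5

After partitioning with pivot 19, the array becomes [9, 17, 17, 11, 4, 19, 22]. The pivot is placed at index 5. All elements to the left of the pivot are <= 19, and all elements to the right are > 19.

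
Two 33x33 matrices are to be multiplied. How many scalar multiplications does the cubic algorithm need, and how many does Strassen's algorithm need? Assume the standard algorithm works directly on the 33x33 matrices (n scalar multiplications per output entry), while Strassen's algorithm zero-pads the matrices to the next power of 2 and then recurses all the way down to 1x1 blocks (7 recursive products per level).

Matrix multiplication for 33x33 matrices:

Strassen's algorithm requires power-of-2 dimensions. Pad 33x33 to 64x64 (next power of 2).

Standard algorithm: 33^3 = 35937 multiplications
Strassen's algorithm: 7^(log2(64)) = 7^6 = 117649 multiplications
Difference: 35937 - 117649 = -81712 (Strassen uses MORE here due to padding overhead — for small or just-over-power-of-2 n, padding can outweigh the per-level savings)

Standard: 35937 multiplications (33^3). Strassen: 117649 multiplications (7^6, after padding to 64x64). Strassen reduces 8 recursive multiplications to 7 at each level.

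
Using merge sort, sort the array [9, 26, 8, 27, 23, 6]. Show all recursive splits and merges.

Merge sort trace:

Split: [9, 26, 8, 27, 23, 6] -> [9, 26, 8] and [27, 23, 6]
  Split: [9, 26, 8] -> [9] and [26, 8]
    Split: [26, 8] -> [26] and [8]
    Merge: [26] + [8] -> [8, 26]
  Merge: [9] + [8, 26] -> [8, 9, 26]
  Split: [27, 23, 6] -> [27] and [23, 6]
    Split: [23, 6] -> [23] and [6]
    Merge: [23] + [6] -> [6, 23]
  Merge: [27] + [6, 23] -> [6, 23, 27]
Merge: [8, 9, 26] + [6, 23, 27] -> [6, 8, 9, 23, 26, 27]

Final sorted array: [6, 8, 9, 23, 26, 27]

The merge sort proceeds by recursively splitting the array and merging sorted halves.
After all merges, the sorted array is [6, 8, 9, 23, 26, 27].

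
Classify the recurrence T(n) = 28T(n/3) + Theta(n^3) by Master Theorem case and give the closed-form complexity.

Master Theorem for T(n) = 28T(n/3) + O(n^3):

a = 28, b = 3, c = 3
log_b(a) = log_3(28) = 3.0331

Case 1: c = 3 < log_3(28) = 3.0331
T(n) = O(n^(log_3 28))

For T(n) = 28T(n/3) + O(n^3): log_3(28) = 3.0331. This is Case 1 of the Master Theorem (c < log_b(a), work dominated by leaves), giving O(n^(log_3 28)).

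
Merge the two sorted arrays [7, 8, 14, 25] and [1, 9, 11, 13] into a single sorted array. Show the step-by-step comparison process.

Merging process:

Compare 7 vs 1: take 1 from right. Merged: [1]
Compare 7 vs 9: take 7 from left. Merged: [1, 7]
Compare 8 vs 9: take 8 from left. Merged: [1, 7, 8]
Compare 14 vs 9: take 9 from right. Merged: [1, 7, 8, 9]
Compare 14 vs 11: take 11 from right. Merged: [1, 7, 8, 9, 11]
Compare 14 vs 13: take 13 from right. Merged: [1, 7, 8, 9, 11, 13]
Append remaining from left: [14, 25]. Merged: [1, 7, 8, 9, 11, 13, 14, 25]

Final merged array: [1, 7, 8, 9, 11, 13, 14, 25]
Total comparisons: 6

The merged array is [1, 7, 8, 9, 11, 13, 14, 25], requiring 6 comparisons. The merge step runs in O(n) time where n is the total number of elements.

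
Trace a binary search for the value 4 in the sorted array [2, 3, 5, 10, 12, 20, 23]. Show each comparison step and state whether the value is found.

Binary search for 4 in [2, 3, 5, 10, 12, 20, 23]:

lo=0, hi=6, mid=3, arr[mid]=10 -> 10 > 4, search left half
lo=0, hi=2, mid=1, arr[mid]=3 -> 3 < 4, search right half
lo=2, hi=2, mid=2, arr[mid]=5 -> 5 > 4, search left half
lo=2 > hi=1, target 4 not found

Binary search determines that 4 is not in the array after 3 comparisons. The search space was exhausted without finding the target.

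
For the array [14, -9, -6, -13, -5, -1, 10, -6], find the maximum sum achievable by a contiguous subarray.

Using Kadane's algorithm on [14, -9, -6, -13, -5, -1, 10, -6]:

Scanning through the array:
Position 1 (value -9): max_ending_here = 5, max_so_far = 14
Position 2 (value -6): max_ending_here = -1, max_so_far = 14
Position 3 (value -13): max_ending_here = -13, max_so_far = 14
Position 4 (value -5): max_ending_here = -5, max_so_far = 14
Position 5 (value -1): max_ending_here = -1, max_so_far = 14
Position 6 (value 10): max_ending_here = 10, max_so_far = 14
Position 7 (value -6): max_ending_here = 4, max_so_far = 14

Maximum subarray: [14]
Maximum sum: 14

The maximum subarray is [14] with sum 14. This subarray runs from index 0 to index 0.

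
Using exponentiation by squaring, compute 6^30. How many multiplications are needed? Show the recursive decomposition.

Computing 6^30 by squaring (build up from 6^1; each line after the first costs one multiplication):

6^1 = 6
6^2 = (6^1)^2 = 6^2 = 36
6^3 = 6 * 6^2 = 6 * 36 = 216
6^6 = (6^3)^2 = 216^2 = 46656
6^7 = 6 * 6^6 = 6 * 46656 = 279936
6^14 = (6^7)^2 = 279936^2 = 78364164096
6^15 = 6 * 6^14 = 6 * 78364164096 = 470184984576
6^30 = (6^15)^2 = 470184984576^2 = 221073919720733357899776

Result: 221073919720733357899776
Multiplications needed: 7 (7 lines after 6^1)

6^30 = 221073919720733357899776. Using exponentiation by squaring, this requires 7 multiplications. The key idea: if the exponent is even, square the half-power; if odd, multiply by the base once.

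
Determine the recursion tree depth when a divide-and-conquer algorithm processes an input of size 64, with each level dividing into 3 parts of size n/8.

For divide and conquer with division factor 8:

Problem sizes at each level:
Level 0: 64
Level 1: 8
Level 2: 1

The root is level 0 and the size-1 base case is level 2 (the tree spans levels 0 through 2, i.e. 3 levels counting the root), so the depth is the number of divisions: log_8(64) = 2

The recursion tree depth is log_8(64) = 2. At each level, the problem size is divided by 8, so it takes 2 divisions to reduce to a base case of size 1. The algorithm makes 3 recursive calls at each level.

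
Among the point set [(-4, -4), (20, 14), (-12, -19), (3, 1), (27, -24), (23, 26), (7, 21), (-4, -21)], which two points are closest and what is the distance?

Computing all pairwise distances among 8 points:

d((-4, -4), (20, 14)) = 30.0
d((-4, -4), (-12, -19)) = 17.0
d((-4, -4), (3, 1)) = 8.6023
d((-4, -4), (27, -24)) = 36.8917
d((-4, -4), (23, 26)) = 40.3609
d((-4, -4), (7, 21)) = 27.313
d((-4, -4), (-4, -21)) = 17.0
d((20, 14), (-12, -19)) = 45.9674
d((20, 14), (3, 1)) = 21.4009
d((20, 14), (27, -24)) = 38.6394
d((20, 14), (23, 26)) = 12.3693
d((20, 14), (7, 21)) = 14.7648
d((20, 14), (-4, -21)) = 42.4382
d((-12, -19), (3, 1)) = 25.0
d((-12, -19), (27, -24)) = 39.3192
d((-12, -19), (23, 26)) = 57.0088
d((-12, -19), (7, 21)) = 44.2832
d((-12, -19), (-4, -21)) = 8.2462 <-- minimum
d((3, 1), (27, -24)) = 34.6554
d((3, 1), (23, 26)) = 32.0156
d((3, 1), (7, 21)) = 20.3961
d((3, 1), (-4, -21)) = 23.0868
d((27, -24), (23, 26)) = 50.1597
d((27, -24), (7, 21)) = 49.2443
d((27, -24), (-4, -21)) = 31.1448
d((23, 26), (7, 21)) = 16.7631
d((23, 26), (-4, -21)) = 54.2033
d((7, 21), (-4, -21)) = 43.4166

Closest pair: (-12, -19) and (-4, -21) with distance 8.2462

The closest pair is (-12, -19) and (-4, -21) with Euclidean distance 8.2462. For 8 points, brute-force pairwise comparison is shown above. For large n, the divide-and-conquer algorithm (sort by x, recurse on halves, check the dividing strip) achieves O(n log n).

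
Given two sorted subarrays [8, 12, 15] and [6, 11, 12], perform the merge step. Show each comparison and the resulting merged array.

Merging process:

Compare 8 vs 6: take 6 from right. Merged: [6]
Compare 8 vs 11: take 8 from left. Merged: [6, 8]
Compare 12 vs 11: take 11 from right. Merged: [6, 8, 11]
Compare 12 vs 12: take 12 from left. Merged: [6, 8, 11, 12]
Compare 15 vs 12: take 12 from right. Merged: [6, 8, 11, 12, 12]
Append remaining from left: [15]. Merged: [6, 8, 11, 12, 12, 15]

Final merged array: [6, 8, 11, 12, 12, 15]
Total comparisons: 5

The merged array is [6, 8, 11, 12, 12, 15], requiring 5 comparisons. The merge step runs in O(n) time where n is the total number of elements.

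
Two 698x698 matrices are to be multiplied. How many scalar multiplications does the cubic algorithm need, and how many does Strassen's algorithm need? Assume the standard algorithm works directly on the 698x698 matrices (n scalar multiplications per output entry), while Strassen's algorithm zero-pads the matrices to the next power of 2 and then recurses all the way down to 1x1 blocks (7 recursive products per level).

Matrix multiplication for 698x698 matrices:

Strassen's algorithm requires power-of-2 dimensions. Pad 698x698 to 1024x1024 (next power of 2).

Standard algorithm: 698^3 = 340068392 multiplications
Strassen's algorithm: 7^(log2(1024)) = 7^10 = 282475249 multiplications
Savings: 340068392 - 282475249 = 57593143 multiplications

Standard: 340068392 multiplications (698^3). Strassen: 282475249 multiplications (7^10, after padding to 1024x1024). Strassen reduces 8 recursive multiplications to 7 at each level.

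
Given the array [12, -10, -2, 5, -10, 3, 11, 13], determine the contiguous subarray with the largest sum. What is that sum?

Using Kadane's algorithm on [12, -10, -2, 5, -10, 3, 11, 13]:

Scanning through the array:
Position 1 (value -10): max_ending_here = 2, max_so_far = 12
Position 2 (value -2): max_ending_here = 0, max_so_far = 12
Position 3 (value 5): max_ending_here = 5, max_so_far = 12
Position 4 (value -10): max_ending_here = -5, max_so_far = 12
Position 5 (value 3): max_ending_here = 3, max_so_far = 12
Position 6 (value 11): max_ending_here = 14, max_so_far = 14
Position 7 (value 13): max_ending_here = 27, max_so_far = 27

Maximum subarray: [3, 11, 13]
Maximum sum: 27

The maximum subarray is [3, 11, 13] with sum 27. This subarray runs from index 5 to index 7.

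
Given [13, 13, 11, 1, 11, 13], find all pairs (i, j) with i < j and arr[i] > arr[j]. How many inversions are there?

Finding inversions in [13, 13, 11, 1, 11, 13]:

(0, 2): arr[0]=13 > arr[2]=11
(0, 3): arr[0]=13 > arr[3]=1
(0, 4): arr[0]=13 > arr[4]=11
(1, 2): arr[1]=13 > arr[2]=11
(1, 3): arr[1]=13 > arr[3]=1
(1, 4): arr[1]=13 > arr[4]=11
(2, 3): arr[2]=11 > arr[3]=1

Total inversions: 7

The array has 7 inversion(s): (0,2), (0,3), (0,4), (1,2), (1,3), (1,4), (2,3). Each pair (i,j) satisfies i < j and arr[i] > arr[j].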